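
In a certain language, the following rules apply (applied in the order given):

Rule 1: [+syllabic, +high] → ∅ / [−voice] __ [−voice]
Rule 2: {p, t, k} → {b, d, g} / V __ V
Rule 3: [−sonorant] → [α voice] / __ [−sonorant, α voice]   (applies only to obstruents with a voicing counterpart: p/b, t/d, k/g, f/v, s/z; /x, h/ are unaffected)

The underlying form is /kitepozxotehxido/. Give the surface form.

Rule 1 (high vowel syncope): /i/ is a high vowel flanked by voiceless consonants /k/ and /t/, so it deletes. /kitepozxotehxido/ → ktepozxotehxido.
Rule 2 (intervocalic voicing): /p/ is a voiceless stop between vowels /e/ and /o/, so it voices to [b]. /t/ is a voiceless stop between vowels /o/ and /e/, so it voices to [d]. /ktepozxotehxido/ → ktebozxodehxido.
Rule 3 (regressive voicing assimilation): /z/ precedes the voiceless obstruent /x/, so it devoices to [s] by assimilation. /ktebozxodehxido/ → ktebosxodehxido.

ktebosxodehxido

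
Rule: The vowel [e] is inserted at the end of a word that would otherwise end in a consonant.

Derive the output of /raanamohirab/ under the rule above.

raanamohirabe

the form ends in the consonant /b/, so [e] is inserted word-finally.
Surface form: [raanamohirabe].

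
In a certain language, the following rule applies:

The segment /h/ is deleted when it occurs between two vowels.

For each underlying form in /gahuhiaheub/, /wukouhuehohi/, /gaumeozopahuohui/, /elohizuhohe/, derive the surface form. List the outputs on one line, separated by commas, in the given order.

/gahuhiaheub/: /h/ occurs between vowels /a/ and /u/, so it deletes. /h/ occurs between vowels /u/ and /i/, so it deletes. /h/ occurs between vowels /a/ and /e/, so it deletes. → [gauiaeub].
/wukouhuehohi/: /h/ occurs between vowels /u/ and /u/, so it deletes. /h/ occurs between vowels /e/ and /o/, so it deletes. /h/ occurs between vowels /o/ and /i/, so it deletes. → [wukouueoi].
/gaumeozopahuohui/: /h/ occurs between vowels /a/ and /u/, so it deletes. /h/ occurs between vowels /o/ and /u/, so it deletes. → [gaumeozopauoui].
/elohizuhohe/: /h/ occurs between vowels /o/ and /i/, so it deletes. /h/ occurs between vowels /u/ and /o/, so it deletes. /h/ occurs between vowels /o/ and /e/, so it deletes. → [eloizuoe].

gauiaeub, wukouueoi, gaumeozopauoui, eloizuoe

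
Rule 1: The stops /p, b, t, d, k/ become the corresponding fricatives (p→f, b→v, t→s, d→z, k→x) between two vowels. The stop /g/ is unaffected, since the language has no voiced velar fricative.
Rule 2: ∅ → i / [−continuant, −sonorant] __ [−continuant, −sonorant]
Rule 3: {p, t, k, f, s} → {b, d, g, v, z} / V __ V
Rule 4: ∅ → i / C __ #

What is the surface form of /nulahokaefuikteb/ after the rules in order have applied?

nulahoxaevuigidebi

Rule 1 (intervocalic spirantization): /k/ is a stop between vowels /o/ and /a/, so it spirantizes to the fricative [x]. /nulahokaefuikteb/ → nulahoxaefuikteb.
Rule 2 (stop-cluster i-epenthesis): /k/ and /t/ form a stop–stop cluster, so [i] is inserted between them. /nulahoxaefuikteb/ → nulahoxaefuikiteb.
Rule 3 (intervocalic voicing): /f/ is a voiceless obstruent between vowels /e/ and /u/, so it voices to [v]. /k/ is a voiceless obstruent between vowels /i/ and /i/, so it voices to [g]. /t/ is a voiceless obstruent between vowels /i/ and /e/, so it voices to [d]. /nulahoxaefuikiteb/ → nulahoxaevuigideb.
Rule 4 (final i-epenthesis): the form ends in the consonant /b/, so [i] is inserted word-finally. /nulahoxaevuigideb/ → nulahoxaevuigidebi.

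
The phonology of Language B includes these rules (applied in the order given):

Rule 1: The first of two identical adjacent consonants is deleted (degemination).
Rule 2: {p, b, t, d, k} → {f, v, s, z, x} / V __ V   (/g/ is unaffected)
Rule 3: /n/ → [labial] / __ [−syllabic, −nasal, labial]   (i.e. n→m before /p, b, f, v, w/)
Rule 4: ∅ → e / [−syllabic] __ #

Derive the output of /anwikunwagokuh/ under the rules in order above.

Rule 1 (degemination): no segment meets the environment; /anwikunwagokuh/ is unchanged.
Rule 2 (intervocalic spirantization): /k/ is a stop between vowels /i/ and /u/, so it spirantizes to the fricative [x]. /k/ is a stop between vowels /o/ and /u/, so it spirantizes to the fricative [x]. /anwikunwagokuh/ → anwixunwagoxuh.
Rule 3 (nasal place assimilation): /n/ precedes the labial consonant /w/, so it assimilates in place to [m]. /n/ precedes the labial consonant /w/, so it assimilates in place to [m]. /anwixunwagoxuh/ → amwixumwagoxuh.
Rule 4 (final e-epenthesis): the form ends in the consonant /h/, so [e] is inserted word-finally. /amwixumwagoxuh/ → amwixumwagoxuhe.

amwixumwagoxuhe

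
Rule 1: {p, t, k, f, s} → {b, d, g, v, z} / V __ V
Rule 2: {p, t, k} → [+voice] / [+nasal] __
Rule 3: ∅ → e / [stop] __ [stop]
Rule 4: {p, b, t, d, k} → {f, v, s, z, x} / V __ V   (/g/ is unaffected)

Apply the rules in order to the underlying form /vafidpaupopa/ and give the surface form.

Rule 1 (intervocalic voicing): /f/ is a voiceless obstruent between vowels /a/ and /i/, so it voices to [v]. /p/ is a voiceless obstruent between vowels /u/ and /o/, so it voices to [b]. /p/ is a voiceless obstruent between vowels /o/ and /a/, so it voices to [b]. /vafidpaupopa/ → vavidpauboba.
Rule 2 (post-nasal voicing): no segment meets the environment; /vavidpauboba/ is unchanged.
Rule 3 (stop-cluster e-epenthesis): /d/ and /p/ form a stop–stop cluster, so [e] is inserted between them. /vavidpauboba/ → vavidepauboba.
Rule 4 (intervocalic spirantization): /d/ is a stop between vowels /i/ and /e/, so it spirantizes to the fricative [z]. /p/ is a stop between vowels /e/ and /a/, so it spirantizes to the fricative [f]. /b/ is a stop between vowels /u/ and /o/, so it spirantizes to the fricative [v]. /b/ is a stop between vowels /o/ and /a/, so it spirantizes to the fricative [v]. /vavidepauboba/ → vavizefauvova.

vavizefauvova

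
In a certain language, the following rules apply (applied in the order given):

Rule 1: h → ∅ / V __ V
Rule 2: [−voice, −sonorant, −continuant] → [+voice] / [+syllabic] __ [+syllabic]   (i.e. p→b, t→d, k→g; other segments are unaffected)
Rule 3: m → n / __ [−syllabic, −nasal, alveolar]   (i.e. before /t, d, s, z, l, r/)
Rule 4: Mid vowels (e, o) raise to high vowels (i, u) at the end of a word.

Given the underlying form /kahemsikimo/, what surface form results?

Rule 1 (intervocalic h-deletion): /h/ occurs between vowels /a/ and /e/, so it deletes. /kahemsikimo/ → kaemsikimo.
Rule 2 (intervocalic voicing): /k/ is a voiceless stop between vowels /i/ and /i/, so it voices to [g]. /kaemsikimo/ → kaemsigimo.
Rule 3 (nasal place assimilation): /m/ precedes the alveolar consonant /s/, so it assimilates in place to [n]. /kaemsigimo/ → kaensigimo.
Rule 4 (final vowel raising): /o/ is a mid vowel in word-final position, so it raises to [u]. /kaensigimo/ → kaensigimu.

kaensigimu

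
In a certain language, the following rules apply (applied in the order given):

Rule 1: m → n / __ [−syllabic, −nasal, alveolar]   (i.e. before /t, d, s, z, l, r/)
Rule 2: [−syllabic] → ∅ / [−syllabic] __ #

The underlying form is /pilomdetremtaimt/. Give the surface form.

pilondetrentain

Rule 1 (nasal place assimilation): /m/ precedes the alveolar consonant /d/, so it assimilates in place to [n]. /m/ precedes the alveolar consonant /t/, so it assimilates in place to [n]. /m/ precedes the alveolar consonant /t/, so it assimilates in place to [n]. /pilomdetremtaimt/ → pilondetrentaint.
Rule 2 (final cluster simplification): /t/ is the second consonant of a word-final cluster /nt/, so it deletes. /pilondetrentaint/ → pilondetrentain.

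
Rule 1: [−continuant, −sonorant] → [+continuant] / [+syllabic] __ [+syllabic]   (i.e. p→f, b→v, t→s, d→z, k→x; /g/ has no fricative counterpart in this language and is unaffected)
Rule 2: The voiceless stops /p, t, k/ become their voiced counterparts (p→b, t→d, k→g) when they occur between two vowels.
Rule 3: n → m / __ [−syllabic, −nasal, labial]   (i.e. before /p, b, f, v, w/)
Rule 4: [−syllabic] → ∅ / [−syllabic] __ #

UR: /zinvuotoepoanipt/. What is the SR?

Rule 1 (intervocalic spirantization): /t/ is a stop between vowels /o/ and /o/, so it spirantizes to the fricative [s]. /p/ is a stop between vowels /e/ and /o/, so it spirantizes to the fricative [f]. /zinvuotoepoanipt/ → zinvuosoefoanipt.
Rule 2 (intervocalic voicing): no segment meets the environment; /zinvuosoefoanipt/ is unchanged.
Rule 3 (nasal place assimilation): /n/ precedes the labial consonant /v/, so it assimilates in place to [m]. /zinvuosoefoanipt/ → zimvuosoefoanipt.
Rule 4 (final cluster simplification): /t/ is the second consonant of a word-final cluster /pt/, so it deletes. /zimvuosoefoanipt/ → zimvuosoefoanip.

zimvuosoefoanip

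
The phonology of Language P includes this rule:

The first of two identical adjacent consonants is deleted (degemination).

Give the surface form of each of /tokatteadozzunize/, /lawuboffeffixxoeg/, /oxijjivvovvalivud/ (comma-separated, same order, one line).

/tokatteadozzunize/: /tt/ is a geminate; the first /t/ deletes. /zz/ is a geminate; the first /z/ deletes. → [tokateadozunize].
/lawuboffeffixxoeg/: /ff/ is a geminate; the first /f/ deletes. /ff/ is a geminate; the first /f/ deletes. /xx/ is a geminate; the first /x/ deletes. → [lawubofefixoeg].
/oxijjivvovvalivud/: /jj/ is a geminate; the first /j/ deletes. /vv/ is a geminate; the first /v/ deletes. /vv/ is a geminate; the first /v/ deletes. → [oxijivovalivud].

tokateadozunize, lawubofefixoeg, oxijivovalivud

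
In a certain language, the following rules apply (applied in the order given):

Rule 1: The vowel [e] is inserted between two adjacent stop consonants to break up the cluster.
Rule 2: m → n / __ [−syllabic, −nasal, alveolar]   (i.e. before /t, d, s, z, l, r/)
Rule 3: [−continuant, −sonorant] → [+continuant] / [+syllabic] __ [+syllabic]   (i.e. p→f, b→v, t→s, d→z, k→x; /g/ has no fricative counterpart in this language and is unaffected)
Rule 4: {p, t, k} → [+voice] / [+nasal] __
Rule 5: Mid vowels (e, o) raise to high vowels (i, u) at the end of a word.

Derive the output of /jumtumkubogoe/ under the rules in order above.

jundumguvogoi

Rule 1 (stop-cluster e-epenthesis): no segment meets the environment; /jumtumkubogoe/ is unchanged.
Rule 2 (nasal place assimilation): /m/ precedes the alveolar consonant /t/, so it assimilates in place to [n]. /jumtumkubogoe/ → juntumkubogoe.
Rule 3 (intervocalic spirantization): /b/ is a stop between vowels /u/ and /o/, so it spirantizes to the fricative [v]. /juntumkubogoe/ → juntumkuvogoe.
Rule 4 (post-nasal voicing): /t/ is a voiceless stop immediately after the nasal /n/, so it voices to [d]. /k/ is a voiceless stop immediately after the nasal /m/, so it voices to [g]. /juntumkuvogoe/ → jundumguvogoe.
Rule 5 (final vowel raising): /e/ is a mid vowel in word-final position, so it raises to [i]. /jundumguvogoe/ → jundumguvogoi.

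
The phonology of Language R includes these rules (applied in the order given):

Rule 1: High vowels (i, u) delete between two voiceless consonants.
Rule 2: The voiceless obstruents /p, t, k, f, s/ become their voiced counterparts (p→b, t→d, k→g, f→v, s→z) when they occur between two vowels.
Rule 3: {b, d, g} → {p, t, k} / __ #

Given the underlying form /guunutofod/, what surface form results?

guunudovot

Rule 1 (high vowel syncope): no segment meets the environment; /guunutofod/ is unchanged.
Rule 2 (intervocalic voicing): /t/ is a voiceless obstruent between vowels /u/ and /o/, so it voices to [d]. /f/ is a voiceless obstruent between vowels /o/ and /o/, so it voices to [v]. /guunutofod/ → guunudovod.
Rule 3 (final devoicing): /d/ is a voiced stop in word-final position, so it devoices to [t]. /guunudovod/ → guunudovot.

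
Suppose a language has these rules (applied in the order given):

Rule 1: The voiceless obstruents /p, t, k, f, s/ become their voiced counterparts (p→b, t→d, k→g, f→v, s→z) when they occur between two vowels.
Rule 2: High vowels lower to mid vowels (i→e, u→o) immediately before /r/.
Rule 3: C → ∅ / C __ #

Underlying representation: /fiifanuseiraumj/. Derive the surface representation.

Rule 1 (intervocalic voicing): /f/ is a voiceless obstruent between vowels /i/ and /a/, so it voices to [v]. /s/ is a voiceless obstruent between vowels /u/ and /e/, so it voices to [z]. /fiifanuseiraumj/ → fiivanuzeiraumj.
Rule 2 (pre-rhotic lowering): /i/ is a high vowel immediately before /r/, so it lowers to [e]. /fiivanuzeiraumj/ → fiivanuzeeraumj.
Rule 3 (final cluster simplification): /j/ is the second consonant of a word-final cluster /mj/, so it deletes. /fiivanuzeeraumj/ → fiivanuzeeraum.

fiivanuzeeraum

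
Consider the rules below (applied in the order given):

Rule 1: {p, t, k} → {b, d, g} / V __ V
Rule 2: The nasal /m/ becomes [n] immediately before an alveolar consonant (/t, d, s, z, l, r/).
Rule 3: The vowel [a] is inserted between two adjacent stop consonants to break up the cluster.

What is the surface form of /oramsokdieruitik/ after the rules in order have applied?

oransokadieruidik

Rule 1 (intervocalic voicing): /t/ is a voiceless stop between vowels /i/ and /i/, so it voices to [d]. /oramsokdieruitik/ → oramsokdieruidik.
Rule 2 (nasal place assimilation): /m/ precedes the alveolar consonant /s/, so it assimilates in place to [n]. /oramsokdieruidik/ → oransokdieruidik.
Rule 3 (stop-cluster a-epenthesis): /k/ and /d/ form a stop–stop cluster, so [a] is inserted between them. /oransokdieruidik/ → oransokadieruidik.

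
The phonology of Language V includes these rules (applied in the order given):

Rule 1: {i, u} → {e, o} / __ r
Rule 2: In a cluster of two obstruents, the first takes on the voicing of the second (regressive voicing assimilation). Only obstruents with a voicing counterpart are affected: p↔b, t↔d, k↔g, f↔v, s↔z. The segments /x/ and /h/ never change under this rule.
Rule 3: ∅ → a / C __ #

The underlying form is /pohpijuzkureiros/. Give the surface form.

Rule 1 (pre-rhotic lowering): /u/ is a high vowel immediately before /r/, so it lowers to [o]. /i/ is a high vowel immediately before /r/, so it lowers to [e]. /pohpijuzkureiros/ → pohpijuzkoreeros.
Rule 2 (regressive voicing assimilation): /z/ precedes the voiceless obstruent /k/, so it devoices to [s] by assimilation. /pohpijuzkoreeros/ → pohpijuskoreeros.
Rule 3 (final a-epenthesis): the form ends in the consonant /s/, so [a] is inserted word-finally. /pohpijuskoreeros/ → pohpijuskoreerosa.

pohpijuskoreerosa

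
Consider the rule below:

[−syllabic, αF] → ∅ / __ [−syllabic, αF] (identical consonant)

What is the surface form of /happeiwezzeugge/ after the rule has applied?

/pp/ is a geminate; the first /p/ deletes.
/zz/ is a geminate; the first /z/ deletes.
/gg/ is a geminate; the first /g/ deletes.
The other instances of /h/, /p/, /w/, /z/, /g/ do not occur in the required environment and remain unchanged.
Surface form: [hapeiwezeuge].

hapeiwezeuge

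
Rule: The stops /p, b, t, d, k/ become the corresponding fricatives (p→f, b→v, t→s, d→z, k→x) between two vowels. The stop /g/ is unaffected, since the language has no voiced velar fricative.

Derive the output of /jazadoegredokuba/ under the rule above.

/d/ is a stop between vowels /a/ and /o/, so it spirantizes to the fricative [z].
/d/ is a stop between vowels /e/ and /o/, so it spirantizes to the fricative [z].
/k/ is a stop between vowels /o/ and /u/, so it spirantizes to the fricative [x].
/b/ is a stop between vowels /u/ and /a/, so it spirantizes to the fricative [v].
Surface form: [jazazoegrezoxuva].

jazazoegrezoxuva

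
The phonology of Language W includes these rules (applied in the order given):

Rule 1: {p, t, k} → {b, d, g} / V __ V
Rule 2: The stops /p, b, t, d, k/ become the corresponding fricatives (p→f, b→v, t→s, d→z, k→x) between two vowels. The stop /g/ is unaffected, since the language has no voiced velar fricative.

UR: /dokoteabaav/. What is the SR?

dogozeavaav

Rule 1 (intervocalic voicing): /k/ is a voiceless stop between vowels /o/ and /o/, so it voices to [g]. /t/ is a voiceless stop between vowels /o/ and /e/, so it voices to [d]. /dokoteabaav/ → dogodeabaav.
Rule 2 (intervocalic spirantization): /d/ is a stop between vowels /o/ and /e/, so it spirantizes to the fricative [z]. /b/ is a stop between vowels /a/ and /a/, so it spirantizes to the fricative [v]. /dogodeabaav/ → dogozeavaav.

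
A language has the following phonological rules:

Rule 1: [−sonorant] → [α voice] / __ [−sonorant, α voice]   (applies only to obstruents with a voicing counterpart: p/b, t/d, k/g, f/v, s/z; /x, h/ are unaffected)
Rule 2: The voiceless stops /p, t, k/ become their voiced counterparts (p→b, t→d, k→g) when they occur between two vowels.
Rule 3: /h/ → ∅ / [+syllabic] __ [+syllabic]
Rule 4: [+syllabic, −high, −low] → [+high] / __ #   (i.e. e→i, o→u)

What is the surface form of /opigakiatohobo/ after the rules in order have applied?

Rule 1 (regressive voicing assimilation): no segment meets the environment; /opigakiatohobo/ is unchanged.
Rule 2 (intervocalic voicing): /p/ is a voiceless stop between vowels /o/ and /i/, so it voices to [b]. /k/ is a voiceless stop between vowels /a/ and /i/, so it voices to [g]. /t/ is a voiceless stop between vowels /a/ and /o/, so it voices to [d]. /opigakiatohobo/ → obigagiadohobo.
Rule 3 (intervocalic h-deletion): /h/ occurs between vowels /o/ and /o/, so it deletes. /obigagiadohobo/ → obigagiadoobo.
Rule 4 (final vowel raising): /o/ is a mid vowel in word-final position, so it raises to [u]. /obigagiadoobo/ → obigagiadoobu.

obigagiadoobu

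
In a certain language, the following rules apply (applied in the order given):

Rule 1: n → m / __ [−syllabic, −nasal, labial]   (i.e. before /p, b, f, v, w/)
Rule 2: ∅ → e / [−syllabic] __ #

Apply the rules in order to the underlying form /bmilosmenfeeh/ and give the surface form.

Rule 1 (nasal place assimilation): /n/ precedes the labial consonant /f/, so it assimilates in place to [m]. /bmilosmenfeeh/ → bmilosmemfeeh.
Rule 2 (final e-epenthesis): the form ends in the consonant /h/, so [e] is inserted word-finally. /bmilosmemfeeh/ → bmilosmemfeehe.

bmilosmemfeehe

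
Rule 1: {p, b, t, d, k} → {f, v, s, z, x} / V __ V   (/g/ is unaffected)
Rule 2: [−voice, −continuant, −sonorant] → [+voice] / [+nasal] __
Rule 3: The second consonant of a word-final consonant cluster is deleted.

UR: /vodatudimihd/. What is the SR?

Rule 1 (intervocalic spirantization): /d/ is a stop between vowels /o/ and /a/, so it spirantizes to the fricative [z]. /t/ is a stop between vowels /a/ and /u/, so it spirantizes to the fricative [s]. /d/ is a stop between vowels /u/ and /i/, so it spirantizes to the fricative [z]. /vodatudimihd/ → vozasuzimihd.
Rule 2 (post-nasal voicing): no segment meets the environment; /vozasuzimihd/ is unchanged.
Rule 3 (final cluster simplification): /d/ is the second consonant of a word-final cluster /hd/, so it deletes. /vozasuzimihd/ → vozasuzimih.

vozasuzimih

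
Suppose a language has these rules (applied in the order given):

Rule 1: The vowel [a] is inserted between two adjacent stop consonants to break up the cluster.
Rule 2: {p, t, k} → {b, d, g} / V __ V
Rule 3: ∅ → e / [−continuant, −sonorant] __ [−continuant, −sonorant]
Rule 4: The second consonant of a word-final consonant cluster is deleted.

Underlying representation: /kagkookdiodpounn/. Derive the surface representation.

Rule 1 (stop-cluster a-epenthesis): /g/ and /k/ form a stop–stop cluster, so [a] is inserted between them. /k/ and /d/ form a stop–stop cluster, so [a] is inserted between them. /d/ and /p/ form a stop–stop cluster, so [a] is inserted between them. /kagkookdiodpounn/ → kagakookadiodapounn.
Rule 2 (intervocalic voicing): /k/ is a voiceless stop between vowels /a/ and /o/, so it voices to [g]. /k/ is a voiceless stop between vowels /o/ and /a/, so it voices to [g]. /p/ is a voiceless stop between vowels /a/ and /o/, so it voices to [b]. /kagakookadiodapounn/ → kagagoogadiodabounn.
Rule 3 (stop-cluster e-epenthesis): no segment meets the environment; /kagagoogadiodabounn/ is unchanged.
Rule 4 (final cluster simplification): /n/ is the second consonant of a word-final cluster /nn/, so it deletes. /kagagoogadiodabounn/ → kagagoogadiodaboun.

kagagoogadiodaboun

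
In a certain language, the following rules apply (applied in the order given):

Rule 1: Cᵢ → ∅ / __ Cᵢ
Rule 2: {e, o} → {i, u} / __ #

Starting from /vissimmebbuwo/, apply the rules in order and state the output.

Rule 1 (degemination): /ss/ is a geminate; the first /s/ deletes. /mm/ is a geminate; the first /m/ deletes. /bb/ is a geminate; the first /b/ deletes. /vissimmebbuwo/ → visimebuwo.
Rule 2 (final vowel raising): /o/ is a mid vowel in word-final position, so it raises to [u]. /visimebuwo/ → visimebuwu.

visimebuwu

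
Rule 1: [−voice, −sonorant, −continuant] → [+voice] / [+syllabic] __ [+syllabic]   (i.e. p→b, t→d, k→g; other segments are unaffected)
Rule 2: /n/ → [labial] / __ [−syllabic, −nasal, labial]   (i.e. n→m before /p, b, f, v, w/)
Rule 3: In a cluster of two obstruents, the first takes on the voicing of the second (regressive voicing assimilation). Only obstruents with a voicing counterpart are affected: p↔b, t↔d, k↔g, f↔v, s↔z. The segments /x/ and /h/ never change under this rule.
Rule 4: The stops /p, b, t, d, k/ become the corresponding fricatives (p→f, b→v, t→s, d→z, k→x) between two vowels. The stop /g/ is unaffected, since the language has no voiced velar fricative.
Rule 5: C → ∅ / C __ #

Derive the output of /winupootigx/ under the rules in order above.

winuvoozik

Rule 1 (intervocalic voicing): /p/ is a voiceless stop between vowels /u/ and /o/, so it voices to [b]. /t/ is a voiceless stop between vowels /o/ and /i/, so it voices to [d]. /winupootigx/ → winuboodigx.
Rule 2 (nasal place assimilation): no segment meets the environment; /winuboodigx/ is unchanged.
Rule 3 (regressive voicing assimilation): /g/ precedes the voiceless obstruent /x/, so it devoices to [k] by assimilation. /winuboodigx/ → winuboodikx.
Rule 4 (intervocalic spirantization): /b/ is a stop between vowels /u/ and /o/, so it spirantizes to the fricative [v]. /d/ is a stop between vowels /o/ and /i/, so it spirantizes to the fricative [z]. /winuboodikx/ → winuvoozikx.
Rule 5 (final cluster simplification): /x/ is the second consonant of a word-final cluster /kx/, so it deletes. /winuvoozikx/ → winuvoozik.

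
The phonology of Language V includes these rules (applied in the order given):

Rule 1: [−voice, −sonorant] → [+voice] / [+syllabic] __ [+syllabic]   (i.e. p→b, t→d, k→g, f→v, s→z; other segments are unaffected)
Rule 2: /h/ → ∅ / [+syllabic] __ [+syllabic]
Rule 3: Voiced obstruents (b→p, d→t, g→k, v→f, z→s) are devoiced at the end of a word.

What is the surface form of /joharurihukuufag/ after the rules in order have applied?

Rule 1 (intervocalic voicing): /k/ is a voiceless obstruent between vowels /u/ and /u/, so it voices to [g]. /f/ is a voiceless obstruent between vowels /u/ and /a/, so it voices to [v]. /joharurihukuufag/ → joharurihuguuvag.
Rule 2 (intervocalic h-deletion): /h/ occurs between vowels /o/ and /a/, so it deletes. /h/ occurs between vowels /i/ and /u/, so it deletes. /joharurihuguuvag/ → joaruriuguuvag.
Rule 3 (final devoicing): /g/ is a voiced obstruent in word-final position, so it devoices to [k]. /joaruriuguuvag/ → joaruriuguuvak.

joaruriuguuvak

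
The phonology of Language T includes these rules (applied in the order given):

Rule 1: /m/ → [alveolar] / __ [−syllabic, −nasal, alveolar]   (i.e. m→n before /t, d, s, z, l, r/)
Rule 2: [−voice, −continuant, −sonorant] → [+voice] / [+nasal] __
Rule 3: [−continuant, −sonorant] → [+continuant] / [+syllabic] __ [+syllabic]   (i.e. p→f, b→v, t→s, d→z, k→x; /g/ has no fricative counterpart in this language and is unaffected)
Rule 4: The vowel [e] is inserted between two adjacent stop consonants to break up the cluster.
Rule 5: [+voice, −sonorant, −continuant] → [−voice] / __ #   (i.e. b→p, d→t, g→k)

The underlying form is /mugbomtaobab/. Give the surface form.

mugebondaovap

Rule 1 (nasal place assimilation): /m/ precedes the alveolar consonant /t/, so it assimilates in place to [n]. /mugbomtaobab/ → mugbontaobab.
Rule 2 (post-nasal voicing): /t/ is a voiceless stop immediately after the nasal /n/, so it voices to [d]. /mugbontaobab/ → mugbondaobab.
Rule 3 (intervocalic spirantization): /b/ is a stop between vowels /o/ and /a/, so it spirantizes to the fricative [v]. /mugbondaobab/ → mugbondaovab.
Rule 4 (stop-cluster e-epenthesis): /g/ and /b/ form a stop–stop cluster, so [e] is inserted between them. /mugbondaovab/ → mugebondaovab.
Rule 5 (final devoicing): /b/ is a voiced stop in word-final position, so it devoices to [p]. /mugebondaovab/ → mugebondaovap.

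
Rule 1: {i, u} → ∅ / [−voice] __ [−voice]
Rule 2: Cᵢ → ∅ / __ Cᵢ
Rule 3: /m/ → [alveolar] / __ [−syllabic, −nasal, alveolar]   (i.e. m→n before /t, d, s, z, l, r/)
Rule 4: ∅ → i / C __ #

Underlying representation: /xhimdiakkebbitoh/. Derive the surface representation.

Rule 1 (high vowel syncope): no segment meets the environment; /xhimdiakkebbitoh/ is unchanged.
Rule 2 (degemination): /kk/ is a geminate; the first /k/ deletes. /bb/ is a geminate; the first /b/ deletes. /xhimdiakkebbitoh/ → xhimdiakebitoh.
Rule 3 (nasal place assimilation): /m/ precedes the alveolar consonant /d/, so it assimilates in place to [n]. /xhimdiakebitoh/ → xhindiakebitoh.
Rule 4 (final i-epenthesis): the form ends in the consonant /h/, so [i] is inserted word-finally. /xhindiakebitoh/ → xhindiakebitohi.

xhindiakebitohi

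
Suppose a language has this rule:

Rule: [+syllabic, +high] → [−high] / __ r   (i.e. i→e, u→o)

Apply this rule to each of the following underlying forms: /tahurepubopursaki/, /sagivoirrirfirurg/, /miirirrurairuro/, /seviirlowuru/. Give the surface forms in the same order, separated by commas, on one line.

tahorepuboporsaki, sagivoerrerferorg, miererroraeroro, sevierloworu

/tahurepubopursaki/: /u/ is a high vowel immediately before /r/, so it lowers to [o]. /u/ is a high vowel immediately before /r/, so it lowers to [o]. → [tahorepuboporsaki].
/sagivoirrirfirurg/: /i/ is a high vowel immediately before /r/, so it lowers to [e]. /i/ is a high vowel immediately before /r/, so it lowers to [e]. /i/ is a high vowel immediately before /r/, so it lowers to [e]. /u/ is a high vowel immediately before /r/, so it lowers to [o]. → [sagivoerrerferorg].
/miirirrurairuro/: /i/ is a high vowel immediately before /r/, so it lowers to [e]. /i/ is a high vowel immediately before /r/, so it lowers to [e]. /u/ is a high vowel immediately before /r/, so it lowers to [o]. /i/ is a high vowel immediately before /r/, so it lowers to [e]. /u/ is a high vowel immediately before /r/, so it lowers to [o]. → [miererroraeroro].
/seviirlowuru/: /i/ is a high vowel immediately before /r/, so it lowers to [e]. /u/ is a high vowel immediately before /r/, so it lowers to [o]. → [sevierloworu].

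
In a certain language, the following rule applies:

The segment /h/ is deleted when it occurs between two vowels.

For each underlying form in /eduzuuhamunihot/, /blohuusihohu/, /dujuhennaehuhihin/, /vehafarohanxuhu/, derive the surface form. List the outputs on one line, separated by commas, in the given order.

/eduzuuhamunihot/: /h/ occurs between vowels /u/ and /a/, so it deletes. /h/ occurs between vowels /i/ and /o/, so it deletes. → [eduzuuamuniot].
/blohuusihohu/: /h/ occurs between vowels /o/ and /u/, so it deletes. /h/ occurs between vowels /i/ and /o/, so it deletes. /h/ occurs between vowels /o/ and /u/, so it deletes. → [blouusiou].
/dujuhennaehuhihin/: /h/ occurs between vowels /u/ and /e/, so it deletes. /h/ occurs between vowels /e/ and /u/, so it deletes. /h/ occurs between vowels /u/ and /i/, so it deletes. /h/ occurs between vowels /i/ and /i/, so it deletes. → [dujuennaeuiin].
/vehafarohanxuhu/: /h/ occurs between vowels /e/ and /a/, so it deletes. /h/ occurs between vowels /o/ and /a/, so it deletes. /h/ occurs between vowels /u/ and /u/, so it deletes. → [veafaroanxuu].

eduzuuamuniot, blouusiou, dujuennaeuiin, veafaroanxuu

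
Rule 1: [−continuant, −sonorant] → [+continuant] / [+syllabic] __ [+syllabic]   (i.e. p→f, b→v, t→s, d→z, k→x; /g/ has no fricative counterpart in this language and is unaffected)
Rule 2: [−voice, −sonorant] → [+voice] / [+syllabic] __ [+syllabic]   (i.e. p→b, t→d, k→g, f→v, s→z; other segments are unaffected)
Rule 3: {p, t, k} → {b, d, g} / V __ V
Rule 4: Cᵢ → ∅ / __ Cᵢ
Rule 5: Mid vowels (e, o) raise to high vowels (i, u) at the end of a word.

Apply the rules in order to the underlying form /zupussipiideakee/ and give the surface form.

zuvusiviizeaxei

Rule 1 (intervocalic spirantization): /p/ is a stop between vowels /u/ and /u/, so it spirantizes to the fricative [f]. /p/ is a stop between vowels /i/ and /i/, so it spirantizes to the fricative [f]. /d/ is a stop between vowels /i/ and /e/, so it spirantizes to the fricative [z]. /k/ is a stop between vowels /a/ and /e/, so it spirantizes to the fricative [x]. /zupussipiideakee/ → zufussifiizeaxee.
Rule 2 (intervocalic voicing): /f/ is a voiceless obstruent between vowels /u/ and /u/, so it voices to [v]. /f/ is a voiceless obstruent between vowels /i/ and /i/, so it voices to [v]. /zufussifiizeaxee/ → zuvussiviizeaxee.
Rule 3 (intervocalic voicing): no segment meets the environment; /zuvussiviizeaxee/ is unchanged.
Rule 4 (degemination): /ss/ is a geminate; the first /s/ deletes. /zuvussiviizeaxee/ → zuvusiviizeaxee.
Rule 5 (final vowel raising): /e/ is a mid vowel in word-final position, so it raises to [i]. /zuvusiviizeaxee/ → zuvusiviizeaxei.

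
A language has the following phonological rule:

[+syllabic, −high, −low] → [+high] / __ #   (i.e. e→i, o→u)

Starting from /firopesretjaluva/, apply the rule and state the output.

No segment of /firopesretjaluva/ meets the structural description of the rule, so the form surfaces unchanged.

firopesretjaluva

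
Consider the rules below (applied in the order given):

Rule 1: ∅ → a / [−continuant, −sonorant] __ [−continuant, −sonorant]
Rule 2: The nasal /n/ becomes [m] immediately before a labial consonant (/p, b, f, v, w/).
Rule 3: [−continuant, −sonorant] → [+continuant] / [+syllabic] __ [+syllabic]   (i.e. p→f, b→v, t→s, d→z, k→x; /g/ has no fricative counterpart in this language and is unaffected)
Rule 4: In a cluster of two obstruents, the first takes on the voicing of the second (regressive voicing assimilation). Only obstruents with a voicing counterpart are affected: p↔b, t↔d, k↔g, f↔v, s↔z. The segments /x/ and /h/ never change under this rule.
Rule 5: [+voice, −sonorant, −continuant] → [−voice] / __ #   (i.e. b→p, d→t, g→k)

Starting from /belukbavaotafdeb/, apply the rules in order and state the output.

Rule 1 (stop-cluster a-epenthesis): /k/ and /b/ form a stop–stop cluster, so [a] is inserted between them. /belukbavaotafdeb/ → belukabavaotafdeb.
Rule 2 (nasal place assimilation): no segment meets the environment; /belukabavaotafdeb/ is unchanged.
Rule 3 (intervocalic spirantization): /k/ is a stop between vowels /u/ and /a/, so it spirantizes to the fricative [x]. /b/ is a stop between vowels /a/ and /a/, so it spirantizes to the fricative [v]. /t/ is a stop between vowels /o/ and /a/, so it spirantizes to the fricative [s]. /belukabavaotafdeb/ → beluxavavaosafdeb.
Rule 4 (regressive voicing assimilation): /f/ precedes the voiced obstruent /d/, so it voices to [v] by assimilation. /beluxavavaosafdeb/ → beluxavavaosavdeb.
Rule 5 (final devoicing): /b/ is a voiced stop in word-final position, so it devoices to [p]. /beluxavavaosavdeb/ → beluxavavaosavdep.

beluxavavaosavdep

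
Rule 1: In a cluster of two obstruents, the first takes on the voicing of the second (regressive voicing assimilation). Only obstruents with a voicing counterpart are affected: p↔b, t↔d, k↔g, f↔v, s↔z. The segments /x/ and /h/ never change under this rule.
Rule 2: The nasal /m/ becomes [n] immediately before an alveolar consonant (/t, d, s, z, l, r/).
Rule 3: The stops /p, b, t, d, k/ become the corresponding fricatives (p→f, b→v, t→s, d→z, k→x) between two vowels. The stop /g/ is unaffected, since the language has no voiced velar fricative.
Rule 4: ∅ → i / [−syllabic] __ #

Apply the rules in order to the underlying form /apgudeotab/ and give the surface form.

abguzeosabi

Rule 1 (regressive voicing assimilation): /p/ precedes the voiced obstruent /g/, so it voices to [b] by assimilation. /apgudeotab/ → abgudeotab.
Rule 2 (nasal place assimilation): no segment meets the environment; /abgudeotab/ is unchanged.
Rule 3 (intervocalic spirantization): /d/ is a stop between vowels /u/ and /e/, so it spirantizes to the fricative [z]. /t/ is a stop between vowels /o/ and /a/, so it spirantizes to the fricative [s]. /abgudeotab/ → abguzeosab.
Rule 4 (final i-epenthesis): the form ends in the consonant /b/, so [i] is inserted word-finally. /abguzeosab/ → abguzeosabi.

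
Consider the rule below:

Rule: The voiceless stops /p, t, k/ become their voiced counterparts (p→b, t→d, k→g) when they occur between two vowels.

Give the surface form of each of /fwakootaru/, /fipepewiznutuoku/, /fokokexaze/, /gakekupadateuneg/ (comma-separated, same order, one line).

fwagoodaru, fibebewiznuduogu, fogogexaze, gagegubadadeuneg

/fwakootaru/: /k/ is a voiceless stop between vowels /a/ and /o/, so it voices to [g]. /t/ is a voiceless stop between vowels /o/ and /a/, so it voices to [d]. → [fwagoodaru].
/fipepewiznutuoku/: /p/ is a voiceless stop between vowels /i/ and /e/, so it voices to [b]. /p/ is a voiceless stop between vowels /e/ and /e/, so it voices to [b]. /t/ is a voiceless stop between vowels /u/ and /u/, so it voices to [d]. /k/ is a voiceless stop between vowels /o/ and /u/, so it voices to [g]. → [fibebewiznuduogu].
/fokokexaze/: /k/ is a voiceless stop between vowels /o/ and /o/, so it voices to [g]. /k/ is a voiceless stop between vowels /o/ and /e/, so it voices to [g]. → [fogogexaze].
/gakekupadateuneg/: /k/ is a voiceless stop between vowels /a/ and /e/, so it voices to [g]. /k/ is a voiceless stop between vowels /e/ and /u/, so it voices to [g]. /p/ is a voiceless stop between vowels /u/ and /a/, so it voices to [b]. /t/ is a voiceless stop between vowels /a/ and /e/, so it voices to [d]. → [gagegubadadeuneg].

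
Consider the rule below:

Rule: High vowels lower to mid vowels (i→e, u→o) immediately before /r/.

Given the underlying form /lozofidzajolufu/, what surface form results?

lozofidzajolufu

No segment of /lozofidzajolufu/ meets the structural description of the rule, so the form surfaces unchanged.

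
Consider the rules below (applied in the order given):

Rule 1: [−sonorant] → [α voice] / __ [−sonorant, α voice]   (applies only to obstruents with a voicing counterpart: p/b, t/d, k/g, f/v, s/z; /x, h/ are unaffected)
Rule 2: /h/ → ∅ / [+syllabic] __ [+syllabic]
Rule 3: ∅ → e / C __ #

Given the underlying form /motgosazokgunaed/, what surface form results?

modgosazoggunaede

Rule 1 (regressive voicing assimilation): /t/ precedes the voiced obstruent /g/, so it voices to [d] by assimilation. /k/ precedes the voiced obstruent /g/, so it voices to [g] by assimilation. /motgosazokgunaed/ → modgosazoggunaed.
Rule 2 (intervocalic h-deletion): no segment meets the environment; /modgosazoggunaed/ is unchanged.
Rule 3 (final e-epenthesis): the form ends in the consonant /d/, so [e] is inserted word-finally. /modgosazoggunaed/ → modgosazoggunaede.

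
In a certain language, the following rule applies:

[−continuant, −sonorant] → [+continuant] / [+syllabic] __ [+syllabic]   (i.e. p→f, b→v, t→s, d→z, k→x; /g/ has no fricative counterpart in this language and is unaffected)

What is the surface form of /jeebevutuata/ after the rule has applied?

/b/ is a stop between vowels /e/ and /e/, so it spirantizes to the fricative [v].
/t/ is a stop between vowels /u/ and /u/, so it spirantizes to the fricative [s].
/t/ is a stop between vowels /a/ and /a/, so it spirantizes to the fricative [s].
Surface form: [jeevevusuasa].

jeevevusuasa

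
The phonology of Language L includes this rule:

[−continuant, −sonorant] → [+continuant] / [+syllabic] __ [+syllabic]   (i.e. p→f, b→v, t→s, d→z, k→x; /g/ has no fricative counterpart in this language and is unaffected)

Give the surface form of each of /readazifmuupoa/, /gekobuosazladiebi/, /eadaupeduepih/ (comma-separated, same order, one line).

/readazifmuupoa/: /d/ is a stop between vowels /a/ and /a/, so it spirantizes to the fricative [z]. /p/ is a stop between vowels /u/ and /o/, so it spirantizes to the fricative [f]. → [reazazifmuufoa].
/gekobuosazladiebi/: /k/ is a stop between vowels /e/ and /o/, so it spirantizes to the fricative [x]. /b/ is a stop between vowels /o/ and /u/, so it spirantizes to the fricative [v]. /d/ is a stop between vowels /a/ and /i/, so it spirantizes to the fricative [z]. /b/ is a stop between vowels /e/ and /i/, so it spirantizes to the fricative [v]. → [gexovuosazlazievi].
/eadaupeduepih/: /d/ is a stop between vowels /a/ and /a/, so it spirantizes to the fricative [z]. /p/ is a stop between vowels /u/ and /e/, so it spirantizes to the fricative [f]. /d/ is a stop between vowels /e/ and /u/, so it spirantizes to the fricative [z]. /p/ is a stop between vowels /e/ and /i/, so it spirantizes to the fricative [f]. → [eazaufezuefih].

reazazifmuufoa, gexovuosazlazievi, eazaufezuefih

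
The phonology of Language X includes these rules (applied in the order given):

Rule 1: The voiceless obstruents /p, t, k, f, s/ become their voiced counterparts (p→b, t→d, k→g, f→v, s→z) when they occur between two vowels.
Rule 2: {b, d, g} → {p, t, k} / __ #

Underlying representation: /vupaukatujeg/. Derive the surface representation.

Rule 1 (intervocalic voicing): /p/ is a voiceless obstruent between vowels /u/ and /a/, so it voices to [b]. /k/ is a voiceless obstruent between vowels /u/ and /a/, so it voices to [g]. /t/ is a voiceless obstruent between vowels /a/ and /u/, so it voices to [d]. /vupaukatujeg/ → vubaugadujeg.
Rule 2 (final devoicing): /g/ is a voiced stop in word-final position, so it devoices to [k]. /vubaugadujeg/ → vubaugadujek.

vubaugadujek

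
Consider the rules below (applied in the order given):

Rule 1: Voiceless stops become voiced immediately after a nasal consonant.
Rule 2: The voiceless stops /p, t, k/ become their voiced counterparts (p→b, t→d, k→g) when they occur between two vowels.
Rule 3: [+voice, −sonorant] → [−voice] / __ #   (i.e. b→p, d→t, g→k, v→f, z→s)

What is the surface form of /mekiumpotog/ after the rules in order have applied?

megiumbodok

Rule 1 (post-nasal voicing): /p/ is a voiceless stop immediately after the nasal /m/, so it voices to [b]. /mekiumpotog/ → mekiumbotog.
Rule 2 (intervocalic voicing): /k/ is a voiceless stop between vowels /e/ and /i/, so it voices to [g]. /t/ is a voiceless stop between vowels /o/ and /o/, so it voices to [d]. /mekiumbotog/ → megiumbodog.
Rule 3 (final devoicing): /g/ is a voiced obstruent in word-final position, so it devoices to [k]. /megiumbodog/ → megiumbodok.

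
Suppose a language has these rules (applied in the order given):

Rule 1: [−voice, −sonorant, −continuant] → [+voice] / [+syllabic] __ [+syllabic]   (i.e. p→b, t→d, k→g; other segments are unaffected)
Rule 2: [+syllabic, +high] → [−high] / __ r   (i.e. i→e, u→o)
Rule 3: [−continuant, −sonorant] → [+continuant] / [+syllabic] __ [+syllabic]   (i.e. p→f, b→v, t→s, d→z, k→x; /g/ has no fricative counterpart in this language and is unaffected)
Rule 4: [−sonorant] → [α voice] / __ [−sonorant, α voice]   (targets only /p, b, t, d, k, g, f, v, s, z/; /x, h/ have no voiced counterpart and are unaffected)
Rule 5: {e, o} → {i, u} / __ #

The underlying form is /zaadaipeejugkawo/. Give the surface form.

zaazaiveejukkawu

Rule 1 (intervocalic voicing): /p/ is a voiceless stop between vowels /i/ and /e/, so it voices to [b]. /zaadaipeejugkawo/ → zaadaibeejugkawo.
Rule 2 (pre-rhotic lowering): no segment meets the environment; /zaadaibeejugkawo/ is unchanged.
Rule 3 (intervocalic spirantization): /d/ is a stop between vowels /a/ and /a/, so it spirantizes to the fricative [z]. /b/ is a stop between vowels /i/ and /e/, so it spirantizes to the fricative [v]. /zaadaibeejugkawo/ → zaazaiveejugkawo.
Rule 4 (regressive voicing assimilation): /g/ precedes the voiceless obstruent /k/, so it devoices to [k] by assimilation. /zaazaiveejugkawo/ → zaazaiveejukkawo.
Rule 5 (final vowel raising): /o/ is a mid vowel in word-final position, so it raises to [u]. /zaazaiveejukkawo/ → zaazaiveejukkawu.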